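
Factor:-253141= - 7^1*29^2*43^1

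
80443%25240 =4723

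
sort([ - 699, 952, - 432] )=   [ - 699, - 432,952]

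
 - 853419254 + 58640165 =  - 794779089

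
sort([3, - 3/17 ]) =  [ - 3/17,  3]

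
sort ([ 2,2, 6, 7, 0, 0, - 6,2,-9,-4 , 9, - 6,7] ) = [ - 9 , - 6,-6, - 4, 0,0, 2,2, 2,6,7,7,9 ]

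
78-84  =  -6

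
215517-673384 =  - 457867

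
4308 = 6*718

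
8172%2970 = 2232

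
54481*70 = 3813670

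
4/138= 2/69  =  0.03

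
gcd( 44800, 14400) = 1600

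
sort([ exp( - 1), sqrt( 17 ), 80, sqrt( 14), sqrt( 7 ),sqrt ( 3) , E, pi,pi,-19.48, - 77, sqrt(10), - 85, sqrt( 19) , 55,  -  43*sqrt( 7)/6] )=[- 85 ,- 77, - 19.48, - 43*sqrt ( 7)/6, exp( - 1 ), sqrt( 3 )  ,  sqrt(7 ),E,pi, pi, sqrt( 10), sqrt(14), sqrt (17),sqrt( 19), 55, 80 ]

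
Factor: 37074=2^1 * 3^1*37^1*167^1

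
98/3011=98/3011 = 0.03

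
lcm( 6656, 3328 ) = 6656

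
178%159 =19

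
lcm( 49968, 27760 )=249840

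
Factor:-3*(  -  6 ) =2^1*3^2  =  18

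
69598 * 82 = 5707036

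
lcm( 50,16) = 400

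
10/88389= 10/88389 = 0.00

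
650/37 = 650/37 = 17.57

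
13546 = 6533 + 7013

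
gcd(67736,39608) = 8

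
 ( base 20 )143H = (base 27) d7b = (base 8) 22715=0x25cd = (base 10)9677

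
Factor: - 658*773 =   -  508634=-  2^1 * 7^1*47^1*773^1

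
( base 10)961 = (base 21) 23G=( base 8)1701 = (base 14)4C9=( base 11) 7a4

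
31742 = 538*59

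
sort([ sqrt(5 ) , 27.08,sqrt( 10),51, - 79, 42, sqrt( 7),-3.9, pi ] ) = [-79, - 3.9,sqrt(5 ) , sqrt(7), pi, sqrt( 10), 27.08,42,51]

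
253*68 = 17204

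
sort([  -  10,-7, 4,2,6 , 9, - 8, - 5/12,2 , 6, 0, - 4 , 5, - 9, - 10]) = [ - 10, - 10, - 9 , - 8,-7 ,-4, - 5/12, 0,2,2,4,5,6 , 6,9]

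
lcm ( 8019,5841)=473121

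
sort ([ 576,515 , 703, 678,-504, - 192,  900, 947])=[ - 504, - 192,515,576, 678,703,900 , 947]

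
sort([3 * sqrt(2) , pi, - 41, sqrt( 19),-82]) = [-82,-41 , pi,3*sqrt( 2),sqrt( 19) ] 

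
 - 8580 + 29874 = 21294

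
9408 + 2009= 11417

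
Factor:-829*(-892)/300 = 184867/75 = 3^(-1) * 5^(-2 ) * 223^1  *829^1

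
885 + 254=1139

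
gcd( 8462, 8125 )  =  1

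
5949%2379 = 1191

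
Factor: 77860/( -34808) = -85/38 = - 2^(-1)*5^1 * 17^1 *19^( - 1)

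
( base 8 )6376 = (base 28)46M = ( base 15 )EBB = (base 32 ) 37U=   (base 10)3326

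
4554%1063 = 302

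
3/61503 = 1/20501=0.00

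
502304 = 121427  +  380877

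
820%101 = 12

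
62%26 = 10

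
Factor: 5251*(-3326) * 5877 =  -102640782402 = - 2^1*3^2*59^1*89^1*653^1 * 1663^1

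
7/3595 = 7/3595 = 0.00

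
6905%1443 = 1133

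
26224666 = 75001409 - 48776743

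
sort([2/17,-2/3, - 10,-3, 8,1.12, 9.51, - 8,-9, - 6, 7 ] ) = [ - 10, - 9,-8, - 6, -3,-2/3, 2/17, 1.12, 7, 8, 9.51]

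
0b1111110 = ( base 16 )7E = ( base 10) 126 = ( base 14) 90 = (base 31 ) 42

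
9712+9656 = 19368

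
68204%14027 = 12096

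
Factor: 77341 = 11^1*79^1*89^1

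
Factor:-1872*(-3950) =7394400= 2^5*3^2*5^2*13^1*79^1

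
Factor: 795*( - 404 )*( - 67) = 2^2*3^1*5^1*53^1*67^1*101^1 = 21519060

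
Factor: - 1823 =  - 1823^1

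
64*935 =59840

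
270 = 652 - 382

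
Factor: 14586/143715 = 2^1*5^( - 1)*17^1*67^( - 1 ) = 34/335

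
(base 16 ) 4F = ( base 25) 34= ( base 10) 79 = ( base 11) 72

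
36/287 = 36/287  =  0.13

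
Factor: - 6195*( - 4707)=29159865 = 3^3  *  5^1*7^1*59^1*523^1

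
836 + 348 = 1184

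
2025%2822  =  2025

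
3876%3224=652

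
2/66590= 1/33295 =0.00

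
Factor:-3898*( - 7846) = 2^2*1949^1*3923^1 = 30583708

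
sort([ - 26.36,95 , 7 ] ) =[ - 26.36,7, 95]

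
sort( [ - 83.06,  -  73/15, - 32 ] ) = [ - 83.06, - 32, - 73/15 ] 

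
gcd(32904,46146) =6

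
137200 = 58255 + 78945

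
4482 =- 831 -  - 5313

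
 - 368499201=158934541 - 527433742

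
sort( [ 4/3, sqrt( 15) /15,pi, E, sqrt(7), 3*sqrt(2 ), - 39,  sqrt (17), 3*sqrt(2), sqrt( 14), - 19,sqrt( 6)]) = [ - 39, - 19,  sqrt ( 15)/15,4/3,sqrt(6),sqrt(7 ), E, pi, sqrt ( 14 ),sqrt(17), 3 *sqrt(2),3*sqrt( 2 )] 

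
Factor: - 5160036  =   - 2^2*3^1*7^1*47^1*1307^1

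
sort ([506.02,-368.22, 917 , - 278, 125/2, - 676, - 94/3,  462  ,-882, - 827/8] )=[  -  882, - 676, - 368.22, - 278, - 827/8, - 94/3,125/2,462,  506.02 , 917] 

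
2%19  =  2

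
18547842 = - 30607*(  -  606) 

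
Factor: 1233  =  3^2*137^1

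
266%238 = 28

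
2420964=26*93114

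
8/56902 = 4/28451 = 0.00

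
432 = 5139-4707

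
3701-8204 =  -4503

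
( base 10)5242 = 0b1010001111010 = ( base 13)2503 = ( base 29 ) 66m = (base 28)6j6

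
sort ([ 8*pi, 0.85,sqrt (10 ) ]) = [0.85,sqrt( 10), 8 * pi]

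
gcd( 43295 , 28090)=5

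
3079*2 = 6158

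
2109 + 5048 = 7157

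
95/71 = 95/71  =  1.34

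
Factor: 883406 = 2^1*441703^1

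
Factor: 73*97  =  73^1*97^1  =  7081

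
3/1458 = 1/486 = 0.00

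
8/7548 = 2/1887 = 0.00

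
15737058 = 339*46422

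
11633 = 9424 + 2209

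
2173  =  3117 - 944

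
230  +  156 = 386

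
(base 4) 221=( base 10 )41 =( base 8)51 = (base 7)56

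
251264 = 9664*26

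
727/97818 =727/97818  =  0.01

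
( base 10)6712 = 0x1a38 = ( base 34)5RE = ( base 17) 163e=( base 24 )BFG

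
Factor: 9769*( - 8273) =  - 8273^1*9769^1=- 80818937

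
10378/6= 5189/3 =1729.67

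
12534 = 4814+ 7720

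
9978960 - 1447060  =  8531900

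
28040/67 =28040/67 = 418.51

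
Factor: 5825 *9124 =53147300=2^2*5^2 *233^1 * 2281^1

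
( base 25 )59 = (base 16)86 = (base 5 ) 1014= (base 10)134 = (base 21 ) 68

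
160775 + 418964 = 579739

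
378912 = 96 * 3947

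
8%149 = 8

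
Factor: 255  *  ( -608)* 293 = - 45426720 = - 2^5*3^1*5^1*17^1*19^1*293^1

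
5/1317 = 5/1317 = 0.00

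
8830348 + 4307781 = 13138129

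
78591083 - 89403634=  - 10812551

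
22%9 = 4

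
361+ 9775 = 10136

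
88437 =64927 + 23510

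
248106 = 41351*6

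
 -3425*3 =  - 10275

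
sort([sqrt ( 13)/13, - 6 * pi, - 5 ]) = [ - 6 *pi, - 5, sqrt( 13) /13] 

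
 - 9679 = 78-9757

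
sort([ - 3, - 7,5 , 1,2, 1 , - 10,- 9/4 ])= [ - 10, - 7, - 3 ,-9/4,1,  1,2,5] 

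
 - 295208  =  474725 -769933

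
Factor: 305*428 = 130540 = 2^2*5^1*61^1*107^1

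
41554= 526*79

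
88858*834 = 74107572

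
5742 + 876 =6618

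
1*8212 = 8212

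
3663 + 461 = 4124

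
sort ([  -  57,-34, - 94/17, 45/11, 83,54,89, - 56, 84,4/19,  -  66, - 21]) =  [  -  66, - 57,-56,  -  34,-21, -94/17,  4/19,45/11, 54 , 83,84,89] 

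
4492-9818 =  - 5326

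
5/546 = 5/546 = 0.01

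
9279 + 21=9300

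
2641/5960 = 2641/5960 = 0.44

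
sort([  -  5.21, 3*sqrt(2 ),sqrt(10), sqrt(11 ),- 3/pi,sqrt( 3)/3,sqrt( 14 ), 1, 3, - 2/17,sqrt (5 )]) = [ - 5.21,- 3/pi,  -  2/17,sqrt(3 ) /3,1, sqrt ( 5 ) , 3, sqrt( 10), sqrt( 11),sqrt(14), 3*sqrt( 2)]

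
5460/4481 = 5460/4481=1.22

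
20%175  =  20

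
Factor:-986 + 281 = - 3^1*5^1*47^1 = -705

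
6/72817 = 6/72817= 0.00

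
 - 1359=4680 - 6039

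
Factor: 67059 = 3^2*7451^1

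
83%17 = 15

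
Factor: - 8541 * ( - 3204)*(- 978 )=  - 26763325992 = -2^3*3^5 * 13^1* 73^1 * 89^1 * 163^1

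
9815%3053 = 656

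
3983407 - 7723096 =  - 3739689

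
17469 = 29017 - 11548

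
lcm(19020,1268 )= 19020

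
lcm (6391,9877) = 108647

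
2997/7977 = 999/2659 =0.38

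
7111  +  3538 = 10649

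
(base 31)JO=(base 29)L4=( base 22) 15j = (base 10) 613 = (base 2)1001100101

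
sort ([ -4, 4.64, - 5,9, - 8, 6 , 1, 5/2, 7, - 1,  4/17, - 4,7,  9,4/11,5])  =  [ - 8, - 5, - 4,-4, - 1 , 4/17,4/11,1, 5/2  ,  4.64,  5, 6,  7,7, 9, 9 ]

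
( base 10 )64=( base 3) 2101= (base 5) 224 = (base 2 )1000000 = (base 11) 59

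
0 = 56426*0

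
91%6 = 1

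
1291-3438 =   -  2147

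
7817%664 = 513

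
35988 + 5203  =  41191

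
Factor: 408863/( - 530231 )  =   - 7^1 * 4493^1*40787^ (-1)=- 31451/40787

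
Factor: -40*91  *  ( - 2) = 7280 = 2^4 * 5^1 * 7^1*13^1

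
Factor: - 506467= - 13^1*38959^1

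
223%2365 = 223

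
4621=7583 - 2962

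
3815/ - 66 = -58 + 13/66 = - 57.80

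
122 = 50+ 72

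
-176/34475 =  - 1  +  34299/34475 = - 0.01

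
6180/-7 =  - 6180/7 = -  882.86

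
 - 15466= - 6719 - 8747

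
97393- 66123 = 31270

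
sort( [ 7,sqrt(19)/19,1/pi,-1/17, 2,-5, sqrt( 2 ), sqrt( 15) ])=[ - 5, -1/17, sqrt( 19)/19, 1/pi, sqrt( 2), 2,  sqrt( 15 ), 7 ]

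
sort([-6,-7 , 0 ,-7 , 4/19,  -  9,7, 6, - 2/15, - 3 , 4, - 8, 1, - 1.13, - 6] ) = [ - 9,  -  8, - 7, - 7, - 6,-6, - 3,-1.13, - 2/15, 0,4/19  ,  1,4 , 6,7]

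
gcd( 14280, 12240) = 2040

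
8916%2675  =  891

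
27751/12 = 27751/12  =  2312.58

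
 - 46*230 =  - 10580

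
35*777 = 27195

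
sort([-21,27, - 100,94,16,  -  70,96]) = [  -  100,  -  70, - 21, 16 , 27, 94,  96 ]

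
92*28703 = 2640676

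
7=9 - 2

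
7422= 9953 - 2531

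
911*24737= 22535407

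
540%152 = 84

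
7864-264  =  7600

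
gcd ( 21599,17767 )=1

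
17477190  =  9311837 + 8165353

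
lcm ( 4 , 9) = 36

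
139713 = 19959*7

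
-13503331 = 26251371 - 39754702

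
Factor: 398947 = 223^1*1789^1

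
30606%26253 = 4353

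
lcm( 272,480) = 8160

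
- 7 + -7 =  - 14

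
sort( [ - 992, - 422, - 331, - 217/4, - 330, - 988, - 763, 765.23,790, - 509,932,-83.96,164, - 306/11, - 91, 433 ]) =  [ - 992, - 988, - 763, - 509,-422,-331, - 330, - 91 ,-83.96, - 217/4, - 306/11 , 164,  433,765.23,790,932 ] 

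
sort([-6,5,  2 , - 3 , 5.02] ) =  [ - 6, - 3, 2, 5,5.02 ]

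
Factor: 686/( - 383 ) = -2^1*7^3*383^( - 1 )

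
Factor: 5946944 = 2^6*92921^1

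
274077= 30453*9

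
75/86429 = 75/86429 = 0.00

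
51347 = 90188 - 38841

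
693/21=33= 33.00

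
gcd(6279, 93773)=1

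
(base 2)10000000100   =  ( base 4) 100010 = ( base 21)26K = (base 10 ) 1028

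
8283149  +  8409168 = 16692317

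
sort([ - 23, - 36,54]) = [-36, - 23, 54] 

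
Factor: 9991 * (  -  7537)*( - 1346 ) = 101356716782= 2^1*97^1*103^1*673^1*7537^1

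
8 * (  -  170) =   -  1360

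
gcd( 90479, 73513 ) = 1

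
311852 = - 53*( - 5884) 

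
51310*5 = 256550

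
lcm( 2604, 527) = 44268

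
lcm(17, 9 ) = 153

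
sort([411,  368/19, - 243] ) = [ - 243,368/19, 411]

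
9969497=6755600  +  3213897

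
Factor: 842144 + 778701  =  1620845 = 5^1*179^1 * 1811^1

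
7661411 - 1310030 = 6351381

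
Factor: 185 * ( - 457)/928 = -84545/928 = - 2^( - 5) * 5^1*29^( - 1)*37^1 * 457^1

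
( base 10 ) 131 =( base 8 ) 203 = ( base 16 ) 83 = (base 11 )10A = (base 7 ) 245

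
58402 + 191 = 58593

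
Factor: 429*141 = 3^2*11^1*13^1*47^1 = 60489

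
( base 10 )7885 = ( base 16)1ECD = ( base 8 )17315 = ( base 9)11731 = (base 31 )86B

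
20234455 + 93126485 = 113360940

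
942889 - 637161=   305728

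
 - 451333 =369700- 821033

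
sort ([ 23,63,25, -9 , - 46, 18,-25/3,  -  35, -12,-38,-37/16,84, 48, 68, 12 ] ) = [- 46, -38,-35, - 12, - 9, - 25/3,-37/16, 12,18,23, 25,  48, 63, 68, 84]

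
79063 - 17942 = 61121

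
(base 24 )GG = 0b110010000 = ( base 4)12100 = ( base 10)400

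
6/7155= 2/2385= 0.00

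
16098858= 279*57702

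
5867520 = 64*91680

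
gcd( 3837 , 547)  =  1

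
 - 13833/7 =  - 13833/7 = - 1976.14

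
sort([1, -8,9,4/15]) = [  -  8,4/15, 1,9 ] 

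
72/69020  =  18/17255 =0.00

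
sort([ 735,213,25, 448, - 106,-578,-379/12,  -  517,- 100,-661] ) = [-661, - 578,-517,- 106, - 100, - 379/12 , 25,213,448, 735]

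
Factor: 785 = 5^1*157^1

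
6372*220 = 1401840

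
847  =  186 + 661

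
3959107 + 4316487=8275594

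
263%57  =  35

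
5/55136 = 5/55136 = 0.00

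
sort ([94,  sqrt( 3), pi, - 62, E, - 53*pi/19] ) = [ - 62, - 53*pi/19, sqrt( 3 ) , E,pi,  94] 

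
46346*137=6349402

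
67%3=1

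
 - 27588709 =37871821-65460530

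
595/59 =595/59 = 10.08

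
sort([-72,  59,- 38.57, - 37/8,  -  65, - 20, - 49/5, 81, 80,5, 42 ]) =[-72, - 65, - 38.57, - 20,- 49/5, - 37/8,5, 42, 59, 80, 81 ] 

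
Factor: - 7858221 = -3^1*7^1*31^1*12071^1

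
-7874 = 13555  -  21429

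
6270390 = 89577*70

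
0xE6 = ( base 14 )126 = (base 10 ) 230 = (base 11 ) 19a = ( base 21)AK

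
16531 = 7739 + 8792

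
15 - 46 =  - 31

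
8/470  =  4/235 = 0.02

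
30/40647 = 10/13549 = 0.00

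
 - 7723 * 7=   -54061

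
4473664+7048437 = 11522101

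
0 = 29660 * 0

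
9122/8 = 4561/4 = 1140.25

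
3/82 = 3/82 = 0.04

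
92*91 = 8372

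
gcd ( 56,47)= 1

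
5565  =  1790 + 3775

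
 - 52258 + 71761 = 19503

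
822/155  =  822/155  =  5.30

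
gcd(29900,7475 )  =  7475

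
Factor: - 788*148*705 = - 82219920 = - 2^4*3^1*5^1*37^1*47^1*197^1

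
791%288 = 215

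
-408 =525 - 933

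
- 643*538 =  - 345934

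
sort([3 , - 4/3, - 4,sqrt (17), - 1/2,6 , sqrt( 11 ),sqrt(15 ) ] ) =[-4, - 4/3 , - 1/2, 3, sqrt( 11), sqrt(15), sqrt (17),6 ] 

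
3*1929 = 5787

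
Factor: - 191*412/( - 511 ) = 78692/511  =  2^2*7^ ( - 1 )*73^( - 1)*103^1*191^1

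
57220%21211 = 14798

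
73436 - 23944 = 49492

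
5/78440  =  1/15688  =  0.00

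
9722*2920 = 28388240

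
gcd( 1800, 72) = 72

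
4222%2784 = 1438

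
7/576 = 7/576 = 0.01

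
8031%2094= 1749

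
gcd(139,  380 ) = 1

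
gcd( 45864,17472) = 2184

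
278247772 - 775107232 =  - 496859460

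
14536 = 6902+7634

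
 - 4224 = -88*48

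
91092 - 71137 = 19955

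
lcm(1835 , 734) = 3670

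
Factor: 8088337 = 337^1*24001^1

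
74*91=6734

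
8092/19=8092/19  =  425.89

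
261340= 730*358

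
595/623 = 85/89  =  0.96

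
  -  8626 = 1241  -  9867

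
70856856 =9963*7112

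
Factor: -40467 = - 3^1 *7^1*41^1*47^1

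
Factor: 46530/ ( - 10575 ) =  - 2^1*5^(-1)*11^1 = - 22/5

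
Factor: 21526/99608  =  10763/49804 = 2^( - 2 )*47^1 * 229^1*12451^(-1 )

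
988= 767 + 221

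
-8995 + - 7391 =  - 16386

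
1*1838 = 1838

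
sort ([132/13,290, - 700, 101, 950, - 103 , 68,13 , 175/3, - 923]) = [ - 923,  -  700, - 103, 132/13,  13 , 175/3,  68,101,290,950]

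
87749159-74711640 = 13037519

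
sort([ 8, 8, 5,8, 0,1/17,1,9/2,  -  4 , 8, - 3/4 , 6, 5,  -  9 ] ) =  [ - 9 , - 4,-3/4,0, 1/17, 1 , 9/2 , 5,  5,6,8,8,8, 8]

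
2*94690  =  189380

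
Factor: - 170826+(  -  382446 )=-553272 = -2^3*3^1*23053^1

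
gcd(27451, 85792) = 1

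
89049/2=44524  +  1/2 = 44524.50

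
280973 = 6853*41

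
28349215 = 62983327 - 34634112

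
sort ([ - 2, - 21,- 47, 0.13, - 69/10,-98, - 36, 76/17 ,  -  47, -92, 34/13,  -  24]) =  [ - 98, - 92,-47, - 47, - 36, - 24, - 21,-69/10, - 2,  0.13,34/13, 76/17 ] 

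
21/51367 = 21/51367 = 0.00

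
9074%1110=194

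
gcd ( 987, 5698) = 7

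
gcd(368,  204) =4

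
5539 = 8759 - 3220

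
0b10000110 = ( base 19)71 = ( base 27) 4Q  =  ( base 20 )6E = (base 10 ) 134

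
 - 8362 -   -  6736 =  - 1626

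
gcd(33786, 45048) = 11262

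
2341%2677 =2341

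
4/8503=4/8503 = 0.00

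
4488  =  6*748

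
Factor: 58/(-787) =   -  2^1*29^1*787^( - 1) 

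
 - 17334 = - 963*18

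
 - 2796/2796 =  - 1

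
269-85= 184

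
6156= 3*2052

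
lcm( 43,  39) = 1677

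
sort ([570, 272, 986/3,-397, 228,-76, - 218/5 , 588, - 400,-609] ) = [  -  609 , - 400,-397, - 76, - 218/5,228, 272,986/3 , 570 , 588 ]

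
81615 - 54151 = 27464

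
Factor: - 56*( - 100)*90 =504000= 2^6 * 3^2*5^3*7^1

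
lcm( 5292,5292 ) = 5292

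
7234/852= 3617/426 = 8.49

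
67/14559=67/14559 = 0.00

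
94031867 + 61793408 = 155825275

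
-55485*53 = - 2940705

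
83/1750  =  83/1750 = 0.05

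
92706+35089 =127795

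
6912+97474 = 104386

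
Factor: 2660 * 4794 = 12752040 = 2^3*3^1*5^1*7^1*17^1*19^1*47^1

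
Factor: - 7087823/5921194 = -2^( - 1 ) *571^1*12413^1*2960597^( - 1 ) 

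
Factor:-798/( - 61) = 2^1 *3^1*7^1*19^1*61^(-1 )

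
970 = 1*970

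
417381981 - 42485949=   374896032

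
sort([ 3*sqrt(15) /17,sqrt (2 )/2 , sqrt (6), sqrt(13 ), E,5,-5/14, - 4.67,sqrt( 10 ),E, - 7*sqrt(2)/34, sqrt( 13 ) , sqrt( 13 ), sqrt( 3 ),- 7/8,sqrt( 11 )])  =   [-4.67,-7/8,-5/14,-7* sqrt(2 ) /34, 3*sqrt ( 15 )/17,sqrt( 2)/2,sqrt(3),sqrt(6),E,E,sqrt(10),sqrt (11 ), sqrt( 13 ), sqrt(13), sqrt(13 ),5]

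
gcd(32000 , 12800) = 6400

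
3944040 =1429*2760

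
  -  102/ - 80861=102/80861= 0.00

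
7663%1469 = 318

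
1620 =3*540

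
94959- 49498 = 45461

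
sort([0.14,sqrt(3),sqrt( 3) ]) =[ 0.14,sqrt( 3),sqrt(3) ] 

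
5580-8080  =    -  2500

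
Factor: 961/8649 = 1/9 = 3^( - 2)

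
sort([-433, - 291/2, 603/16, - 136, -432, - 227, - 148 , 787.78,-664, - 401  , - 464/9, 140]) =[ - 664, - 433, - 432, - 401, - 227,-148,  -  291/2, -136, - 464/9,603/16,140,787.78]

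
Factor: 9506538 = 2^1*3^3*176047^1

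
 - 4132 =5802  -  9934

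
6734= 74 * 91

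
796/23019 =796/23019 = 0.03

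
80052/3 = 26684= 26684.00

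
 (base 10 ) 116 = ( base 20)5G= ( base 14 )84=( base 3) 11022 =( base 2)1110100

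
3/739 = 3/739 = 0.00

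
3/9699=1/3233=0.00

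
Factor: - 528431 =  - 79^1*6689^1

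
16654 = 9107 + 7547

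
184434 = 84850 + 99584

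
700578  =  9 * 77842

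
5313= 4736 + 577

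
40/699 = 40/699 = 0.06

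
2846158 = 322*8839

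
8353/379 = 22+15/379 = 22.04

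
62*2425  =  150350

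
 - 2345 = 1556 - 3901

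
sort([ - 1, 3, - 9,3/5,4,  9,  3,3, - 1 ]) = [-9, - 1, - 1, 3/5,3,3, 3,4,9 ] 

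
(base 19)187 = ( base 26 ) k0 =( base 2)1000001000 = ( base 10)520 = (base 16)208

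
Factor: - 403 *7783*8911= - 27949788139 = - 7^1*13^1*19^1 * 31^1 * 43^1*67^1*181^1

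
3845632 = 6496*592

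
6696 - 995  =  5701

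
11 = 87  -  76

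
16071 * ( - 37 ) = -594627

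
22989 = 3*7663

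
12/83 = 12/83 = 0.14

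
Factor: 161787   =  3^1*199^1*271^1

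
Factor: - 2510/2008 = - 2^( - 2)*5^1 =-5/4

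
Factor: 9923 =9923^1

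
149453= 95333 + 54120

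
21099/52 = 405 + 3/4 = 405.75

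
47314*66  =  3122724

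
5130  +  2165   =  7295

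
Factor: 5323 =5323^1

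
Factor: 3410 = 2^1*5^1*11^1* 31^1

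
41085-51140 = -10055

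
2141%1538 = 603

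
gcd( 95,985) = 5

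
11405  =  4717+6688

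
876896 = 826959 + 49937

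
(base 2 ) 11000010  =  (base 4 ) 3002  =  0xC2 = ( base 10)194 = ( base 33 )5t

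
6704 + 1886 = 8590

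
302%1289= 302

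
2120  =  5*424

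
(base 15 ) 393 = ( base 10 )813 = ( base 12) 579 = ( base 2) 1100101101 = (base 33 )OL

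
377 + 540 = 917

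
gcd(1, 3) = 1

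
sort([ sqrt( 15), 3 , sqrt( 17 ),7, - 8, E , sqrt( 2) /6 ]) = [  -  8,sqrt( 2 )/6 , E,3,sqrt(15 ),  sqrt( 17 ), 7]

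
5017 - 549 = 4468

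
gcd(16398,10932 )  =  5466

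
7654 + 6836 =14490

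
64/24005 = 64/24005 = 0.00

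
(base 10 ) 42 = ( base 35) 17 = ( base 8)52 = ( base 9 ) 46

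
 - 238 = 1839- 2077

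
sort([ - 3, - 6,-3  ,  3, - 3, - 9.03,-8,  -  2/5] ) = [ - 9.03, - 8, - 6, - 3, - 3, - 3, - 2/5 , 3 ] 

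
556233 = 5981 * 93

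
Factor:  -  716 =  -2^2*179^1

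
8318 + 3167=11485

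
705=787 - 82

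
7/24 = 7/24 = 0.29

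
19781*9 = 178029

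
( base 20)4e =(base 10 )94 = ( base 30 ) 34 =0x5e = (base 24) 3m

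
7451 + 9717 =17168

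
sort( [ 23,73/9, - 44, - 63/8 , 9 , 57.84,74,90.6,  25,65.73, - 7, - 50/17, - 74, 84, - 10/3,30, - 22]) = [ - 74, - 44, - 22, - 63/8, - 7, - 10/3, - 50/17,73/9,9, 23,25,30,57.84, 65.73, 74,84, 90.6] 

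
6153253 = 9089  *677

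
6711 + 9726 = 16437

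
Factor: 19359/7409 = 3^4*31^(  -  1) = 81/31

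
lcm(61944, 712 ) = 61944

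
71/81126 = 71/81126 = 0.00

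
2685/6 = 895/2 = 447.50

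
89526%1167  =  834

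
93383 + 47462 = 140845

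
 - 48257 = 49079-97336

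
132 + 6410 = 6542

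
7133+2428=9561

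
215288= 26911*8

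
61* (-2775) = - 169275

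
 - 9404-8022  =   - 17426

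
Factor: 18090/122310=67/453= 3^(-1)*  67^1*151^( - 1 )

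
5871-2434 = 3437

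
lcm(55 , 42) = 2310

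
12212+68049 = 80261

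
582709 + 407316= 990025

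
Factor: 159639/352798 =2^ (  -  1)*3^1*127^1 * 421^(- 1) = 381/842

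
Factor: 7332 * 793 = 5814276 = 2^2*3^1*13^2*47^1*61^1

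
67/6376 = 67/6376=0.01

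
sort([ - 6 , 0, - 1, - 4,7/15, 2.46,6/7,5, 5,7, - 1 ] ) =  [  -  6,-4,- 1, - 1,0,7/15, 6/7,2.46, 5,5,7]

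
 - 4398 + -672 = - 5070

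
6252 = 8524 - 2272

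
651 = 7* 93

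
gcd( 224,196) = 28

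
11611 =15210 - 3599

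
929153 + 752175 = 1681328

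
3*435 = 1305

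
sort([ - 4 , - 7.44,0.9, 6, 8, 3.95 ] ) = [-7.44, - 4,0.9,3.95,6 , 8 ]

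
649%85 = 54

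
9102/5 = 9102/5 = 1820.40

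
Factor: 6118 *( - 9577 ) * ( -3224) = 188900885264 = 2^4*7^1*13^1*19^1*23^1 * 31^1*61^1*157^1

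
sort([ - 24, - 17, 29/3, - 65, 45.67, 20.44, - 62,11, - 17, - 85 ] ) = [ - 85, - 65,-62, - 24,-17, - 17, 29/3,11, 20.44,45.67]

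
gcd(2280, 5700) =1140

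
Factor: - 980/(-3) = 2^2*3^( - 1)*5^1*7^2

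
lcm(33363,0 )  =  0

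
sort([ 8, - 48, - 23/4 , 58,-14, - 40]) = [-48, - 40, - 14 , -23/4 , 8,58 ] 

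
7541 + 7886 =15427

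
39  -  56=  -  17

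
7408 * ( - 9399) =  - 69627792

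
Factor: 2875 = 5^3 * 23^1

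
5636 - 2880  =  2756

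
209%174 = 35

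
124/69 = 1+ 55/69 = 1.80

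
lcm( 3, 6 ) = 6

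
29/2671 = 29/2671 =0.01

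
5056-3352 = 1704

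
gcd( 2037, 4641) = 21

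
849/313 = 849/313 = 2.71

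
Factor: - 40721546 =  - 2^1*23^1*885251^1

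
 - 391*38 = - 14858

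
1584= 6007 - 4423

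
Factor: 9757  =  11^1*887^1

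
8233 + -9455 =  - 1222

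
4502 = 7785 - 3283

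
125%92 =33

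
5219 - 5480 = - 261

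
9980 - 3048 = 6932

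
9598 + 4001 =13599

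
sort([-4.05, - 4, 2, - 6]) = [ - 6,  -  4.05 , - 4,2]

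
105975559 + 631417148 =737392707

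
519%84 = 15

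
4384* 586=2569024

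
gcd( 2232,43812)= 36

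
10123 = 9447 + 676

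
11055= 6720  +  4335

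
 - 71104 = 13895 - 84999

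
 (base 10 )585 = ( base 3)210200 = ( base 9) 720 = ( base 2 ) 1001001001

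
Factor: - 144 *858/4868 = -2^3*3^3 *11^1*13^1*1217^(-1) = -30888/1217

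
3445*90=310050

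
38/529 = 38/529 = 0.07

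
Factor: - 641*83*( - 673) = 83^1 * 641^1*673^1 = 35805619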